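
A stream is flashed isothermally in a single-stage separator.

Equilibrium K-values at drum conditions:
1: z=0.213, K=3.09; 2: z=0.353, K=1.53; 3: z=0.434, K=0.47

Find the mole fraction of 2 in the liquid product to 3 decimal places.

Material balance + equilibrium reduce to Σ zᵢ(Kᵢ−1)/(1+ψ(Kᵢ−1)) = 0.
Check two-phase: ΣzᵢKᵢ = 1.402 > 1 and Σzᵢ/Kᵢ = 1.223 > 1, so g(0) = 0.402 > 0 and g(1) = -0.223 < 0.
Newton iteration, ψ⁰ = 0.5:
  ψ = 0.500: g = 0.0526, g' = -0.510 → ψ = 0.603
  ψ = 0.603: g = 0.0006, g' = -0.502 → ψ = 0.604
Converged at ψ = 0.604.
Compositions from xᵢ = zᵢ/(1+ψ(Kᵢ−1)), yᵢ = Kᵢxᵢ:
  1: x = 0.094, y = 0.291
  2: x = 0.267, y = 0.409
  3: x = 0.639, y = 0.300

x_2 = 0.267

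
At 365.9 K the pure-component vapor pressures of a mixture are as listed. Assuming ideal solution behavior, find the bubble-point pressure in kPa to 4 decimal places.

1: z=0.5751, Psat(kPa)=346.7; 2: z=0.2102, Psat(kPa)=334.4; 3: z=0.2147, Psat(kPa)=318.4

At the bubble point ψ → 0, so ΣzᵢKᵢ = 1 with Kᵢ = Pᵢˢᵃᵗ/P ⇒ P = ΣzᵢPᵢˢᵃᵗ.
P = 0.5751·346.7 + 0.2102·334.4 + 0.2147·318.4 = 338.0385 kPa

Pbub = 338.0385 kPa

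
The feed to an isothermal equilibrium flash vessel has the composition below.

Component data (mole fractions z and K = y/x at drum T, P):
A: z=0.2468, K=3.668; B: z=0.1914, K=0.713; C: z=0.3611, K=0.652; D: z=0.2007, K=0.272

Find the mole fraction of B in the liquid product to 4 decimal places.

Rachford–Rice: g(β) = Σ zᵢ(Kᵢ−1)/(1+β(Kᵢ−1)) = 0.
Feasibility: ΣzᵢKᵢ = 1.3318, Σzᵢ/Kᵢ = 1.6274 — both > 1, two phases present.
Newton iteration, β⁰ = 0.31:
  β = 0.3100: g = -0.02946, g' = -0.7776 → β = 0.2721
  β = 0.2721: g = 0.00090, g' = -0.8270 → β = 0.2732
Converged at β = 0.2732.
Compositions from xᵢ = zᵢ/(1+β(Kᵢ−1)), yᵢ = Kᵢxᵢ:
  A: x = 0.1427, y = 0.5236
  B: x = 0.2077, y = 0.1481
  C: x = 0.3990, y = 0.2602
  D: x = 0.2505, y = 0.0681

x_B = 0.2077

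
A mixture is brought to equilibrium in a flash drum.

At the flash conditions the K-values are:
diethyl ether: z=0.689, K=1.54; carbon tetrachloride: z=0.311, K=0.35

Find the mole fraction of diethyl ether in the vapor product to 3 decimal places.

Let ψ = V/F and solve Σ zᵢ(Kᵢ−1)/(1+ψ(Kᵢ−1)) = 0.
Feasibility: ΣzᵢKᵢ = 1.170, Σzᵢ/Kᵢ = 1.336 — both > 1, two phases present.
Newton iteration, ψ⁰ = 0.32:
  ψ = 0.320: g = 0.0620, g' = -0.356 → ψ = 0.494
  ψ = 0.494: g = -0.0042, g' = -0.410 → ψ = 0.484
Converged at ψ = 0.484.
Compositions from xᵢ = zᵢ/(1+ψ(Kᵢ−1)), yᵢ = Kᵢxᵢ:
  diethyl ether: x = 0.546, y = 0.841
  carbon tetrachloride: x = 0.454, y = 0.159

y_diethyl ether = 0.841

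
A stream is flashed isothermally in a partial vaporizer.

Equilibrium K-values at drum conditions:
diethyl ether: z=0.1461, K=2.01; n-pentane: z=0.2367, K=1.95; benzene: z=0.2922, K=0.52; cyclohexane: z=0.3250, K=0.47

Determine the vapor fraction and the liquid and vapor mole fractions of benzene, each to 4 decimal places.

ψ = 0.1215, x_benzene = 0.3103, y_benzene = 0.1614

Let ψ = V/F and solve Σ zᵢ(Kᵢ−1)/(1+ψ(Kᵢ−1)) = 0.
Check two-phase: ΣzᵢKᵢ = 1.0599 > 1 and Σzᵢ/Kᵢ = 1.4475 > 1, so g(0) = 0.0599 > 0 and g(1) = -0.4475 < 0.
Newton iteration, ψ⁰ = 0.5:
  ψ = 0.5000: g = -0.16840, g' = -0.4495 → ψ = 0.1254
  ψ = 0.1254: g = -0.00184, g' = -0.4690 → ψ = 0.1215
Converged at ψ = 0.1215.
Compositions from xᵢ = zᵢ/(1+ψ(Kᵢ−1)), yᵢ = Kᵢxᵢ:
  diethyl ether: x = 0.1301, y = 0.2616
  n-pentane: x = 0.2122, y = 0.4138
  benzene: x = 0.3103, y = 0.1614
  cyclohexane: x = 0.3474, y = 0.1633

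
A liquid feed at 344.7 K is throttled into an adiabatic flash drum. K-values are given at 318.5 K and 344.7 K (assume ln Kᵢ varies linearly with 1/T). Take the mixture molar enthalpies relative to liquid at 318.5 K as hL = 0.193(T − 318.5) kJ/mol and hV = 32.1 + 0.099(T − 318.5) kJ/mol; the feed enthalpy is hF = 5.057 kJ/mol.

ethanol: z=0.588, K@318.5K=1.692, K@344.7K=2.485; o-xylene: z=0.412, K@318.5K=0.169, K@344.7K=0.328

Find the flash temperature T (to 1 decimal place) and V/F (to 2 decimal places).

Adiabatic flash: solve Rachford–Rice at each trial T, then check hF = ψ·hV(T) + (1−ψ)·hL(T).
  T = 318.5 K: K = (1.692, 0.169), RR gives ψ = 0.112, H_out = 3.602 kJ/mol
  T = 344.7 K: K = (2.485, 0.328), RR gives ψ = 0.598, H_out = 22.767 kJ/mol
  T = 331.6 K: K = (2.066, 0.239), RR gives ψ = 0.386, H_out = 14.436 kJ/mol
  T = 325.1 K: K = (1.875, 0.202), RR gives ψ = 0.266, H_out = 9.638 kJ/mol
  T = 321.8 K: K = (1.782, 0.185), RR gives ψ = 0.194, H_out = 6.820 kJ/mol
  T = 320.1 K: K = (1.735, 0.177), RR gives ψ = 0.154, H_out = 5.221 kJ/mol
Linear interpolation between T = 318.5 (H_out = 3.602) and T = 320.1 (H_out = 5.221) on hF = 5.057 gives T ≈ 319.9 K, at which ψ = 0.15.

T = 319.9 K, V/F = 0.15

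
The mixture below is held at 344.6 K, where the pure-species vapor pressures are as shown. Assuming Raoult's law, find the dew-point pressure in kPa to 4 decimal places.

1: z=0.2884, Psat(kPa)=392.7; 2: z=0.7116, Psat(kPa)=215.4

At the dew point ψ → 1, so Σzᵢ/Kᵢ = 1 with Kᵢ = Pᵢˢᵃᵗ/P ⇒ 1/P = Σzᵢ/Pᵢˢᵃᵗ.
1/P = 0.2884/392.7 + 0.7116/215.4 = 0.0040380 ⇒ P = 247.6459 kPa

Pdew = 247.6459 kPa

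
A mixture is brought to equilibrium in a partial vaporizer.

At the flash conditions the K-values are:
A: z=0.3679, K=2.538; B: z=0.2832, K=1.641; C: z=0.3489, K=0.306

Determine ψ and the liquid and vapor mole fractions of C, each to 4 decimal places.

Newton–Raphson from ψ = 0.64:
  ψ = 0.6400: g = -0.02175, g' = -0.8234 → ψ = 0.6136
  ψ = 0.6136: g = -0.00032, g' = -0.8000 → ψ = 0.6132
Converged at ψ = 0.6132.
Compositions from xᵢ = zᵢ/(1+ψ(Kᵢ−1)), yᵢ = Kᵢxᵢ:
  A: x = 0.1893, y = 0.4805
  B: x = 0.2033, y = 0.3336
  C: x = 0.6074, y = 0.1859

ψ = 0.6132, x_C = 0.6074, y_C = 0.1859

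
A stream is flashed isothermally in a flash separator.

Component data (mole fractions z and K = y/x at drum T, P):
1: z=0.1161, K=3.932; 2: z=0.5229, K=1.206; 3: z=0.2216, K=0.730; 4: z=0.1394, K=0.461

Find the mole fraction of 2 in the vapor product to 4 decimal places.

Newton–Raphson from ψ = 0.48:
  ψ = 0.4800: g = 0.06933, g' = -0.2856 → ψ = 0.7227
  ψ = 0.7227: g = 0.00548, g' = -0.2530 → ψ = 0.7444
  ψ = 0.7444: g = -0.00000, g' = -0.2535 → ψ = 0.7443
Converged at ψ = 0.7443.
Compositions from xᵢ = zᵢ/(1+ψ(Kᵢ−1)), yᵢ = Kᵢxᵢ:
  1: x = 0.0365, y = 0.1434
  2: x = 0.4534, y = 0.5468
  3: x = 0.2773, y = 0.2025
  4: x = 0.2328, y = 0.1073

y_2 = 0.5468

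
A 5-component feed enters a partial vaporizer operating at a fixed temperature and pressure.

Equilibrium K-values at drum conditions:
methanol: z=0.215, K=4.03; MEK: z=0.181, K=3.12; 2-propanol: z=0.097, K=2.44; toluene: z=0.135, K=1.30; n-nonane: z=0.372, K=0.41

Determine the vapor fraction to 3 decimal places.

ψ = 0.818

Rachford–Rice: g(ψ) = Σ zᵢ(Kᵢ−1)/(1+ψ(Kᵢ−1)) = 0.
g(0) = ΣzᵢKᵢ − 1 = 0.996 and g(1) = 1 − Σzᵢ/Kᵢ = -0.162, so a root lies in (0, 1).
Newton–Raphson from ψ = 0.5:
  ψ = 0.500: g = 0.2504, g' = -0.841 → ψ = 0.798
  ψ = 0.798: g = 0.0164, g' = -0.795 → ψ = 0.818
Converged at ψ = 0.818.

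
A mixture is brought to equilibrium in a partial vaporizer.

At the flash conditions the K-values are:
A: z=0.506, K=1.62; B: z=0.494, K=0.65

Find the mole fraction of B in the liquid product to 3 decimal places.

x_B = 0.639

Material balance + equilibrium reduce to Σ zᵢ(Kᵢ−1)/(1+V/F(Kᵢ−1)) = 0.
Check two-phase: ΣzᵢKᵢ = 1.141 > 1 and Σzᵢ/Kᵢ = 1.072 > 1, so g(0) = 0.141 > 0 and g(1) = -0.072 < 0.
Newton–Raphson from V/F = 0.5:
  V/F = 0.500: g = 0.0299, g' = -0.202 → V/F = 0.648
  V/F = 0.648: g = 0.0002, g' = -0.200 → V/F = 0.649
Converged at V/F = 0.649.
Compositions from xᵢ = zᵢ/(1+V/F(Kᵢ−1)), yᵢ = Kᵢxᵢ:
  A: x = 0.361, y = 0.585
  B: x = 0.639, y = 0.415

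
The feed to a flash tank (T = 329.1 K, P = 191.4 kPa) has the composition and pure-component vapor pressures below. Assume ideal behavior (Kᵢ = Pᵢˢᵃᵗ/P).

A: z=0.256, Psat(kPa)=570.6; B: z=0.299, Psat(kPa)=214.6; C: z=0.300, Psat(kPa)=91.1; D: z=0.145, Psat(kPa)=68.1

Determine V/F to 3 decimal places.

V/F = 0.387

Raoult's law: Kᵢ = Pᵢˢᵃᵗ/P = Pᵢˢᵃᵗ/191.4.
  K_A = 570.6/191.4 = 2.98119, K_B = 214.6/191.4 = 1.12121, K_C = 91.1/191.4 = 0.47597, K_D = 68.1/191.4 = 0.35580
Newton iteration, V/F⁰ = 0.35:
  V/F = 0.350: g = 0.0211, g' = -0.578 → V/F = 0.387
Converged at V/F = 0.387.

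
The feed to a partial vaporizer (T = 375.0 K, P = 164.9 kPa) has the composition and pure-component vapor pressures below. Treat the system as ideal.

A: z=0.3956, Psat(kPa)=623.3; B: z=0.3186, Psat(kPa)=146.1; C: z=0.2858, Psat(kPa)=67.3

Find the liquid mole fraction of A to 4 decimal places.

Raoult's law: Kᵢ = Pᵢˢᵃᵗ/P = Pᵢˢᵃᵗ/164.9.
  K_A = 623.3/164.9 = 3.779867, K_B = 146.1/164.9 = 0.885992, K_C = 67.3/164.9 = 0.408126
Newton–Raphson from V/F = 0.37:
  V/F = 0.3700: g = 0.28761, g' = -0.9116 → V/F = 0.6855
  V/F = 0.6855: g = 0.05442, g' = -0.6505 → V/F = 0.7692
  V/F = 0.7692: g = 0.00008, g' = -0.6528 → V/F = 0.7693
Converged at V/F = 0.7693.
Compositions from xᵢ = zᵢ/(1+V/F(Kᵢ−1)), yᵢ = Kᵢxᵢ:
  A: x = 0.1260, y = 0.4764
  B: x = 0.3492, y = 0.3094
  C: x = 0.5247, y = 0.2142

x_A = 0.1260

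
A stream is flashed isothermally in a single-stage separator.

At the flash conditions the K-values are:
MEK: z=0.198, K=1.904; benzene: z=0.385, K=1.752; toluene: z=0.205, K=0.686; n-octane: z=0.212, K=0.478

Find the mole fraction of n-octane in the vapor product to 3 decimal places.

Material balance + equilibrium reduce to Σ zᵢ(Kᵢ−1)/(1+ψ(Kᵢ−1)) = 0.
g(0) = ΣzᵢKᵢ − 1 = 0.293 and g(1) = 1 − Σzᵢ/Kᵢ = -0.066, so a root lies in (0, 1).
Iterate (Newton) starting at ψ = 0.5:
  ψ = 0.500: g = 0.1076, g' = -0.326 → ψ = 0.830
  ψ = 0.830: g = -0.0018, g' = -0.352 → ψ = 0.825
Converged at ψ = 0.825.
Compositions from xᵢ = zᵢ/(1+ψ(Kᵢ−1)), yᵢ = Kᵢxᵢ:
  MEK: x = 0.113, y = 0.216
  benzene: x = 0.238, y = 0.416
  toluene: x = 0.277, y = 0.190
  n-octane: x = 0.372, y = 0.178

y_n-octane = 0.178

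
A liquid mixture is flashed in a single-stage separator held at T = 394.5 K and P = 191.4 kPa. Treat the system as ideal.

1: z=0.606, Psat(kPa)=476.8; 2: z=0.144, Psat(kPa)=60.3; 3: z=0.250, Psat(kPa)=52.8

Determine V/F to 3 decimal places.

Raoult's law: Kᵢ = Pᵢˢᵃᵗ/P = Pᵢˢᵃᵗ/191.4.
  K_1 = 476.8/191.4 = 2.49112, K_2 = 60.3/191.4 = 0.31505, K_3 = 52.8/191.4 = 0.27586
Iterate (Newton) starting at V/F = 0.5:
  V/F = 0.500: g = 0.0839, g' = -0.921 → V/F = 0.591
  V/F = 0.591: g = -0.0020, g' = -0.972 → V/F = 0.589
Converged at V/F = 0.589.

V/F = 0.589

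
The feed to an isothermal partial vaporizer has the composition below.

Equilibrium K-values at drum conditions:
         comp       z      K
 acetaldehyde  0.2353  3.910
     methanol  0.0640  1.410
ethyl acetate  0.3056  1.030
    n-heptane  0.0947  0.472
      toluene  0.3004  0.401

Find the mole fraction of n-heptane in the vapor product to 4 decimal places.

y_n-heptane = 0.0597

Material balance + equilibrium reduce to Σ zᵢ(Kᵢ−1)/(1+V/F(Kᵢ−1)) = 0.
Check two-phase: ΣzᵢKᵢ = 1.4902 > 1 and Σzᵢ/Kᵢ = 1.3520 > 1, so g(0) = 0.4902 > 0 and g(1) = -0.3520 < 0.
Newton–Raphson from V/F = 0.34:
  V/F = 0.3400: g = 0.08939, g' = -0.7212 → V/F = 0.4639
  V/F = 0.4639: g = 0.00703, g' = -0.6217 → V/F = 0.4753
Converged at V/F = 0.4753.
Compositions from xᵢ = zᵢ/(1+V/F(Kᵢ−1)), yᵢ = Kᵢxᵢ:
  acetaldehyde: x = 0.0987, y = 0.3861
  methanol: x = 0.0536, y = 0.0755
  ethyl acetate: x = 0.3013, y = 0.3103
  n-heptane: x = 0.1264, y = 0.0597
  toluene: x = 0.4200, y = 0.1684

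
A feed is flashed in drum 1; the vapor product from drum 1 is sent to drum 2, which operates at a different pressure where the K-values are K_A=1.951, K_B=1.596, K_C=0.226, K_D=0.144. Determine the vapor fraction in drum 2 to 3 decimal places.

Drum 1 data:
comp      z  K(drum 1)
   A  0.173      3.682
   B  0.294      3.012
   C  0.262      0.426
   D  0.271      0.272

V/F (drum 2) = 0.537

Drum 1:
Newton iteration, ψ₁⁰ = 0.5:
  ψ₁ = 0.500: g = -0.0280, g' = -1.048 → ψ₁ = 0.473
Converged at ψ₁ = 0.473.
Drum-1 compositions:
  A: x = 0.076, y = 0.281
  B: x = 0.151, y = 0.454
  C: x = 0.360, y = 0.153
  D: x = 0.413, y = 0.112
Drum-2 feed = drum-1 vapor: z₂ = (0.2807, 0.4536, 0.1532, 0.1125).
Drum 2:
Material balance + equilibrium reduce to Σ zᵢ(Kᵢ−1)/(1+ψ₂(Kᵢ−1)) = 0.
Feasibility: ΣzᵢKᵢ = 1.322, Σzᵢ/Kᵢ = 1.887 — both > 1, two phases present.
Newton iteration, ψ₂⁰ = 0.5:
  ψ₂ = 0.500: g = 0.0274, g' = -0.708 → ψ₂ = 0.539
  ψ₂ = 0.539: g = -0.0009, g' = -0.757 → ψ₂ = 0.538
Converged at ψ₂ = 0.537.
  A: x = 0.186, y = 0.362
  B: x = 0.344, y = 0.548
  C: x = 0.262, y = 0.059
  D: x = 0.208, y = 0.030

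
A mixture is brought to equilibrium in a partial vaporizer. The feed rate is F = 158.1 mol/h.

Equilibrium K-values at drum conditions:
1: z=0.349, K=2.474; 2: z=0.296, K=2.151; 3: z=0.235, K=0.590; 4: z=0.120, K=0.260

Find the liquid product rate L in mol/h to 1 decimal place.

Rachford–Rice: g(V/F) = Σ zᵢ(Kᵢ−1)/(1+V/F(Kᵢ−1)) = 0.
Feasibility: ΣzᵢKᵢ = 1.670, Σzᵢ/Kᵢ = 1.139 — both > 1, two phases present.
Newton–Raphson from V/F = 0.44:
  V/F = 0.440: g = 0.2890, g' = -0.655 → V/F = 0.881
  V/F = 0.881: g = -0.0131, g' = -0.880 → V/F = 0.866
Converged at V/F = 0.866.
Then V = V/F·F = 0.8660·158.1 = 136.9 mol/h and L = F − V = 21.2 mol/h.

L = 21.2 mol/h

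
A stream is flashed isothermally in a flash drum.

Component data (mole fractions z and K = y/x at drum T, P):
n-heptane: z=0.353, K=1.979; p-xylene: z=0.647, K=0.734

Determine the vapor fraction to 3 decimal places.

ψ = 0.666

Material balance + equilibrium reduce to Σ zᵢ(Kᵢ−1)/(1+ψ(Kᵢ−1)) = 0.
g(0) = ΣzᵢKᵢ − 1 = 0.173 and g(1) = 1 − Σzᵢ/Kᵢ = -0.060, so a root lies in (0, 1).
Newton iteration, ψ⁰ = 0.59:
  ψ = 0.590: g = 0.0149, g' = -0.200 → ψ = 0.664
  ψ = 0.664: g = 0.0003, g' = -0.192 → ψ = 0.666
Converged at ψ = 0.666.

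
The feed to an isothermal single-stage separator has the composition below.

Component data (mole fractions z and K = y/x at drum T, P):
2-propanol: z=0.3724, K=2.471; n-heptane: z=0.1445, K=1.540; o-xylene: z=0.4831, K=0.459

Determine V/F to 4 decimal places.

V/F = 0.5337

Material balance + equilibrium reduce to Σ zᵢ(Kᵢ−1)/(1+V/F(Kᵢ−1)) = 0.
Feasibility: ΣzᵢKᵢ = 1.3645, Σzᵢ/Kᵢ = 1.2970 — both > 1, two phases present.
Newton–Raphson from V/F = 0.44:
  V/F = 0.4400: g = 0.05260, g' = -0.5680 → V/F = 0.5326
  V/F = 0.5326: g = 0.00061, g' = -0.5578 → V/F = 0.5337
Converged at V/F = 0.5337.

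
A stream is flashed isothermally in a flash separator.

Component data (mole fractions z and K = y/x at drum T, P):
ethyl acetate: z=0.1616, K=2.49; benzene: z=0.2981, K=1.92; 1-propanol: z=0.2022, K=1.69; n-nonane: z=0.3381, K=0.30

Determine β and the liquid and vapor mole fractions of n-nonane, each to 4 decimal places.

β = 0.5925, x_n-nonane = 0.5777, y_n-nonane = 0.1733

Newton–Raphson from β = 0.5:
  β = 0.5000: g = 0.06545, g' = -0.6815 → β = 0.5960
  β = 0.5960: g = -0.00260, g' = -0.7420 → β = 0.5925
Converged at β = 0.5925.
Compositions from xᵢ = zᵢ/(1+β(Kᵢ−1)), yᵢ = Kᵢxᵢ:
  ethyl acetate: x = 0.0858, y = 0.2137
  benzene: x = 0.1929, y = 0.3704
  1-propanol: x = 0.1435, y = 0.2426
  n-nonane: x = 0.5777, y = 0.1733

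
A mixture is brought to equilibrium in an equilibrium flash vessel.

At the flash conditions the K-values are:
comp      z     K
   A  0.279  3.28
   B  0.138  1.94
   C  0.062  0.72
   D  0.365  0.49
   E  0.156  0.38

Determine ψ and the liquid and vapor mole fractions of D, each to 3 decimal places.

ψ = 0.464, x_D = 0.478, y_D = 0.234

Let ψ = V/F and solve Σ zᵢ(Kᵢ−1)/(1+ψ(Kᵢ−1)) = 0.
Check two-phase: ΣzᵢKᵢ = 1.466 > 1 and Σzᵢ/Kᵢ = 1.398 > 1, so g(0) = 0.466 > 0 and g(1) = -0.398 < 0.
Newton–Raphson from ψ = 0.32:
  ψ = 0.320: g = 0.1053, g' = -0.792 → ψ = 0.453
  ψ = 0.453: g = 0.0074, g' = -0.694 → ψ = 0.464
Converged at ψ = 0.464.
Compositions from xᵢ = zᵢ/(1+ψ(Kᵢ−1)), yᵢ = Kᵢxᵢ:
  A: x = 0.136, y = 0.445
  B: x = 0.096, y = 0.186
  C: x = 0.071, y = 0.051
  D: x = 0.478, y = 0.234
  E: x = 0.219, y = 0.083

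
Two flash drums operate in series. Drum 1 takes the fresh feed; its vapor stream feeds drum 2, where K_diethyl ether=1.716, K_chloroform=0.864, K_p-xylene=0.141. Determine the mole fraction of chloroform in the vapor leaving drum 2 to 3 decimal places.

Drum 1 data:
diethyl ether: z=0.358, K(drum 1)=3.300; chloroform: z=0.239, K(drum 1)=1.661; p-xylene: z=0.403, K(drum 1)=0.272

Drum 1:
Material balance + equilibrium reduce to Σ zᵢ(Kᵢ−1)/(1+ψ₁(Kᵢ−1)) = 0.
g(0) = ΣzᵢKᵢ − 1 = 0.688 and g(1) = 1 − Σzᵢ/Kᵢ = -0.734, so a root lies in (0, 1).
Iterate (Newton) starting at ψ₁ = 0.5:
  ψ₁ = 0.500: g = 0.0404, g' = -0.997 → ψ₁ = 0.541
  ψ₁ = 0.541: g = -0.0003, g' = -1.014 → ψ₁ = 0.540
Converged at ψ₁ = 0.540.
Drum-1 compositions:
  diethyl ether: x = 0.160, y = 0.527
  chloroform: x = 0.176, y = 0.293
  p-xylene: x = 0.664, y = 0.181
Drum-2 feed = drum-1 vapor: z₂ = (0.5268, 0.2925, 0.1807).
Drum 2:
Newton iteration, ψ₂⁰ = 0.54:
  ψ₂ = 0.540: g = -0.0604, g' = -0.611 → ψ₂ = 0.441
  ψ₂ = 0.441: g = -0.0055, g' = -0.508 → ψ₂ = 0.430
Converged at ψ₂ = 0.430.
  diethyl ether: x = 0.403, y = 0.691
  chloroform: x = 0.311, y = 0.268
  p-xylene: x = 0.287, y = 0.040

y_chloroform (drum 2) = 0.268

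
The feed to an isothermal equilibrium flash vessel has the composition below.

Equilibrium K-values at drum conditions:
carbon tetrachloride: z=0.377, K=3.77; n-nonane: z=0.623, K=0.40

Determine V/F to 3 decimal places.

V/F = 0.403

Rachford–Rice: g(V/F) = Σ zᵢ(Kᵢ−1)/(1+V/F(Kᵢ−1)) = 0.
Feasibility: ΣzᵢKᵢ = 1.670, Σzᵢ/Kᵢ = 1.657 — both > 1, two phases present.
Binary case is linear: z₁(K₁−1)(1+V/F(K₂−1)) + z₂(K₂−1)(1+V/F(K₁−1)) = 0
⇒ V/F = [z₁(K₁−1)+z₂(K₂−1)] / [−(K₁−1)(K₂−1)] = 0.6705/1.6620 = 0.403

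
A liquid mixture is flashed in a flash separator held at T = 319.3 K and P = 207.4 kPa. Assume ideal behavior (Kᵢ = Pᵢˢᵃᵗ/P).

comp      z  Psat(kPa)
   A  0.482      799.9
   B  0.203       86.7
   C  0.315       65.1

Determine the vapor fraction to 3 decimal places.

Raoult's law: Kᵢ = Pᵢˢᵃᵗ/P = Pᵢˢᵃᵗ/207.4.
  K_A = 799.9/207.4 = 3.85680, K_B = 86.7/207.4 = 0.41803, K_C = 65.1/207.4 = 0.31389
Material balance + equilibrium reduce to Σ zᵢ(Kᵢ−1)/(1+ψ(Kᵢ−1)) = 0.
Check two-phase: ΣzᵢKᵢ = 2.043 > 1 and Σzᵢ/Kᵢ = 1.614 > 1, so g(0) = 1.043 > 0 and g(1) = -0.614 < 0.
Newton–Raphson from ψ = 0.5:
  ψ = 0.500: g = 0.0714, g' = -1.147 → ψ = 0.562
  ψ = 0.562: g = 0.0009, g' = -1.124 → ψ = 0.563
Converged at ψ = 0.563.

ψ = 0.563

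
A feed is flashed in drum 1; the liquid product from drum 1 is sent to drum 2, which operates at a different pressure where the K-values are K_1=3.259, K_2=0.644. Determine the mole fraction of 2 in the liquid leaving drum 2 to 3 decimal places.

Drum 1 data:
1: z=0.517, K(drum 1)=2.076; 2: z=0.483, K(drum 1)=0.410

Drum 1:
Material balance + equilibrium reduce to Σ zᵢ(Kᵢ−1)/(1+ψ₁(Kᵢ−1)) = 0.
Feasibility: ΣzᵢKᵢ = 1.271, Σzᵢ/Kᵢ = 1.427 — both > 1, two phases present.
Binary case is linear: z₁(K₁−1)(1+ψ₁(K₂−1)) + z₂(K₂−1)(1+ψ₁(K₁−1)) = 0
⇒ ψ₁ = [z₁(K₁−1)+z₂(K₂−1)] / [−(K₁−1)(K₂−1)] = 0.2713/0.6348 = 0.427
Drum-1 compositions:
  1: x = 0.354, y = 0.735
  2: x = 0.646, y = 0.265
Drum-2 feed = drum-1 liquid: z₂ = (0.3541, 0.6459).
Drum 2:
Material balance + equilibrium reduce to Σ zᵢ(Kᵢ−1)/(1+ψ₂(Kᵢ−1)) = 0.
g(0) = ΣzᵢKᵢ − 1 = 0.570 and g(1) = 1 − Σzᵢ/Kᵢ = -0.112, so a root lies in (0, 1).
Newton–Raphson from ψ₂ = 0.5:
  ψ₂ = 0.500: g = 0.0960, g' = -0.520 → ψ₂ = 0.685
  ψ₂ = 0.685: g = 0.0101, g' = -0.422 → ψ₂ = 0.709
Converged at ψ₂ = 0.709.
  1: x = 0.136, y = 0.444
  2: x = 0.864, y = 0.556

x_2 (drum 2) = 0.864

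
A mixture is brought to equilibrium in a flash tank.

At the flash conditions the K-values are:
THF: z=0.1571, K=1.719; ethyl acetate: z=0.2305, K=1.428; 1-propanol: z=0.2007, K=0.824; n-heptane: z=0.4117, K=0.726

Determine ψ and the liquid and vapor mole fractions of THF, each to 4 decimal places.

Rachford–Rice: g(ψ) = Σ zᵢ(Kᵢ−1)/(1+ψ(Kᵢ−1)) = 0.
g(0) = ΣzᵢKᵢ − 1 = 0.0635 and g(1) = 1 − Σzᵢ/Kᵢ = -0.0635, so a root lies in (0, 1).
Iterate (Newton) starting at ψ = 0.4:
  ψ = 0.4000: g = 0.00727, g' = -0.1259 → ψ = 0.4577
  ψ = 0.4577: g = 0.00008, g' = -0.1233 → ψ = 0.4584
Converged at ψ = 0.4584.
Compositions from xᵢ = zᵢ/(1+ψ(Kᵢ−1)), yᵢ = Kᵢxᵢ:
  THF: x = 0.1182, y = 0.2031
  ethyl acetate: x = 0.1927, y = 0.2752
  1-propanol: x = 0.2183, y = 0.1799
  n-heptane: x = 0.4708, y = 0.3418

ψ = 0.4584, x_THF = 0.1182, y_THF = 0.2031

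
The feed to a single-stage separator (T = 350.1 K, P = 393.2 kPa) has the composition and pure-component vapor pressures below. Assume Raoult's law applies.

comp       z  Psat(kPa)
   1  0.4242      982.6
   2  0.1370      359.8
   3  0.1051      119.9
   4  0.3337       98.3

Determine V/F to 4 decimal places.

V/F = 0.3135

Raoult's law: Kᵢ = Pᵢˢᵃᵗ/P = Pᵢˢᵃᵗ/393.2.
  K_1 = 982.6/393.2 = 2.498983, K_2 = 359.8/393.2 = 0.915056, K_3 = 119.9/393.2 = 0.304934, K_4 = 98.3/393.2 = 0.250000
Material balance + equilibrium reduce to Σ zᵢ(Kᵢ−1)/(1+V/F(Kᵢ−1)) = 0.
g(0) = ΣzᵢKᵢ − 1 = 0.3009 and g(1) = 1 − Σzᵢ/Kᵢ = -0.9989, so a root lies in (0, 1).
Newton–Raphson from V/F = 0.5:
  V/F = 0.5000: g = -0.16110, g' = -0.9123 → V/F = 0.3234
  V/F = 0.3234: g = -0.00837, g' = -0.8451 → V/F = 0.3135
Converged at V/F = 0.3135.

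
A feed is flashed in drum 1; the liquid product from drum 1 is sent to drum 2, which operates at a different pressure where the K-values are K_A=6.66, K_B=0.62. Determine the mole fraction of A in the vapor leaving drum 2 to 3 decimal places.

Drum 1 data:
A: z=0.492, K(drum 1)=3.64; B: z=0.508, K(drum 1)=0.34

y_A (drum 2) = 0.419

Drum 1:
Let ψ₁ = V/F and solve Σ zᵢ(Kᵢ−1)/(1+ψ₁(Kᵢ−1)) = 0.
Feasibility: ΣzᵢKᵢ = 1.964, Σzᵢ/Kᵢ = 1.629 — both > 1, two phases present.
Binary case is linear: z₁(K₁−1)(1+ψ₁(K₂−1)) + z₂(K₂−1)(1+ψ₁(K₁−1)) = 0
⇒ ψ₁ = [z₁(K₁−1)+z₂(K₂−1)] / [−(K₁−1)(K₂−1)] = 0.9636/1.7424 = 0.553
Drum-1 compositions:
  A: x = 0.200, y = 0.728
  B: x = 0.800, y = 0.272
Drum-2 feed = drum-1 liquid: z₂ = (0.2000, 0.8000).
Drum 2:
Let ψ₂ = V/F and solve Σ zᵢ(Kᵢ−1)/(1+ψ₂(Kᵢ−1)) = 0.
Feasibility: ΣzᵢKᵢ = 1.828, Σzᵢ/Kᵢ = 1.320 — both > 1, two phases present.
Binary case is linear: z₁(K₁−1)(1+ψ₂(K₂−1)) + z₂(K₂−1)(1+ψ₂(K₁−1)) = 0
⇒ ψ₂ = [z₁(K₁−1)+z₂(K₂−1)] / [−(K₁−1)(K₂−1)] = 0.8280/2.1508 = 0.385
  A: x = 0.063, y = 0.419
  B: x = 0.937, y = 0.581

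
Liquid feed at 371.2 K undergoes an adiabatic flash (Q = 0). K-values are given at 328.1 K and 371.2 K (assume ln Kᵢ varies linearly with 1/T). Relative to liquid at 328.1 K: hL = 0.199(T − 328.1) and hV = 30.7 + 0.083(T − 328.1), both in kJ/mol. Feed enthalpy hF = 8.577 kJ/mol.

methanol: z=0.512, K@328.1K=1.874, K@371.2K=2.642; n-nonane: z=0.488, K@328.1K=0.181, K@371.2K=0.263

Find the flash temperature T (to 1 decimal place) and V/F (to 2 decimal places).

T = 341.5 K, V/F = 0.20

Adiabatic flash: solve Rachford–Rice at each trial T, then check hF = ψ·hV(T) + (1−ψ)·hL(T).
  T = 328.1 K: K = (1.874, 0.181), RR gives ψ = 0.067, H_out = 2.051 kJ/mol
  T = 371.2 K: K = (2.642, 0.263), RR gives ψ = 0.398, H_out = 18.793 kJ/mol
  T = 349.6 K: K = (2.248, 0.221), RR gives ψ = 0.266, H_out = 11.778 kJ/mol
  T = 338.9 K: K = (2.059, 0.201), RR gives ψ = 0.180, H_out = 7.442 kJ/mol
  T = 344.2 K: K = (2.152, 0.210), RR gives ψ = 0.225, H_out = 9.687 kJ/mol
  T = 341.5 K: K = (2.105, 0.205), RR gives ψ = 0.203, H_out = 8.570 kJ/mol
  T = 342.9 K: K = (2.129, 0.208), RR gives ψ = 0.214, H_out = 9.156 kJ/mol
Linear interpolation between T = 341.5 (H_out = 8.570) and T = 342.9 (H_out = 9.156) on hF = 8.577 gives T ≈ 341.5 K, at which ψ = 0.20.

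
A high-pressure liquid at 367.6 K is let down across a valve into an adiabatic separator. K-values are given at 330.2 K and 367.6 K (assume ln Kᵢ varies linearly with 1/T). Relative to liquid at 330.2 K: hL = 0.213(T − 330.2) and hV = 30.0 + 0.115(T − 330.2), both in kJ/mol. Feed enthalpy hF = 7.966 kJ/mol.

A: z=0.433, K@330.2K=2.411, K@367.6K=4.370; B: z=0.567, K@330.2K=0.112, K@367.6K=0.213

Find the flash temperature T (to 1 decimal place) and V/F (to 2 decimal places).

Adiabatic flash: solve Rachford–Rice at each trial T, then check hF = ψ·hV(T) + (1−ψ)·hL(T).
  T = 330.2 K: K = (2.411, 0.112), RR gives ψ = 0.086, H_out = 2.573 kJ/mol
  T = 367.6 K: K = (4.370, 0.213), RR gives ψ = 0.382, H_out = 18.025 kJ/mol
  T = 348.9 K: K = (3.298, 0.157), RR gives ψ = 0.267, H_out = 11.504 kJ/mol
  T = 339.5 K: K = (2.830, 0.133), RR gives ψ = 0.190, H_out = 7.497 kJ/mol
  T = 344.2 K: K = (3.058, 0.145), RR gives ψ = 0.231, H_out = 9.590 kJ/mol
  T = 341.9 K: K = (2.945, 0.139), RR gives ψ = 0.211, H_out = 8.591 kJ/mol
Linear interpolation between T = 339.5 (H_out = 7.497) and T = 341.9 (H_out = 8.591) on hF = 7.966 gives T ≈ 340.5 K, at which ψ = 0.20.

T = 340.5 K, V/F = 0.20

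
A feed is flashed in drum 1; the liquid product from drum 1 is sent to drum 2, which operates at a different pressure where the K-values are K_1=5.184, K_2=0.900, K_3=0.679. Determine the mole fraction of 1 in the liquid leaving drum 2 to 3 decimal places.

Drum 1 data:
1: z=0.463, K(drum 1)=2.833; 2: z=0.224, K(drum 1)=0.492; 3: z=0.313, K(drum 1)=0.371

x_1 (drum 2) = 0.055

Drum 1:
Rachford–Rice: g(ψ₁) = Σ zᵢ(Kᵢ−1)/(1+ψ₁(Kᵢ−1)) = 0.
Feasibility: ΣzᵢKᵢ = 1.538, Σzᵢ/Kᵢ = 1.462 — both > 1, two phases present.
Iterate (Newton) starting at ψ₁ = 0.5:
  ψ₁ = 0.500: g = 0.0031, g' = -0.791 → ψ₁ = 0.504
Converged at ψ₁ = 0.504.
Drum-1 compositions:
  1: x = 0.241, y = 0.682
  2: x = 0.301, y = 0.148
  3: x = 0.458, y = 0.170
Drum-2 feed = drum-1 liquid: z₂ = (0.2407, 0.3011, 0.4582).
Drum 2:
Material balance + equilibrium reduce to Σ zᵢ(Kᵢ−1)/(1+ψ₂(Kᵢ−1)) = 0.
Check two-phase: ΣzᵢKᵢ = 1.830 > 1 and Σzᵢ/Kᵢ = 1.056 > 1, so g(0) = 0.830 > 0 and g(1) = -0.056 < 0.
Newton–Raphson from ψ₂ = 0.5:
  ψ₂ = 0.500: g = 0.1188, g' = -0.511 → ψ₂ = 0.732
  ψ₂ = 0.732: g = 0.0230, g' = -0.339 → ψ₂ = 0.800
  ψ₂ = 0.800: g = 0.0010, g' = -0.312 → ψ₂ = 0.803
Converged at ψ₂ = 0.803.
  1: x = 0.055, y = 0.286
  2: x = 0.327, y = 0.295
  3: x = 0.617, y = 0.419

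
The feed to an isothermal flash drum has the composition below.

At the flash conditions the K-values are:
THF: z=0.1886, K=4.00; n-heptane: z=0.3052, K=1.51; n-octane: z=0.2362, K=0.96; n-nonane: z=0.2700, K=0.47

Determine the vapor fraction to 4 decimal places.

ψ = 0.8447

Newton iteration, ψ⁰ = 0.5:
  ψ = 0.5000: g = 0.14601, g' = -0.4628 → ψ = 0.8155
  ψ = 0.8155: g = 0.01229, g' = -0.4182 → ψ = 0.8449
  ψ = 0.8449: g = -0.00008, g' = -0.4238 → ψ = 0.8447
Converged at ψ = 0.8447.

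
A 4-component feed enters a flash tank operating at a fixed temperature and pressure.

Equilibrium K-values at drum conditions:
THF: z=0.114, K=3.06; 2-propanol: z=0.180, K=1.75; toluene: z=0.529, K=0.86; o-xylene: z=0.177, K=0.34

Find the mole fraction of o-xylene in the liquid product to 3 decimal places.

x_o-xylene = 0.238

Let ψ = V/F and solve Σ zᵢ(Kᵢ−1)/(1+ψ(Kᵢ−1)) = 0.
g(0) = ΣzᵢKᵢ − 1 = 0.179 and g(1) = 1 − Σzᵢ/Kᵢ = -0.276, so a root lies in (0, 1).
Newton–Raphson from ψ = 0.61:
  ψ = 0.610: g = -0.0798, g' = -0.371 → ψ = 0.395
  ψ = 0.395: g = -0.0027, g' = -0.360 → ψ = 0.387
Converged at ψ = 0.387.
Compositions from xᵢ = zᵢ/(1+ψ(Kᵢ−1)), yᵢ = Kᵢxᵢ:
  THF: x = 0.063, y = 0.194
  2-propanol: x = 0.139, y = 0.244
  toluene: x = 0.559, y = 0.481
  o-xylene: x = 0.238, y = 0.081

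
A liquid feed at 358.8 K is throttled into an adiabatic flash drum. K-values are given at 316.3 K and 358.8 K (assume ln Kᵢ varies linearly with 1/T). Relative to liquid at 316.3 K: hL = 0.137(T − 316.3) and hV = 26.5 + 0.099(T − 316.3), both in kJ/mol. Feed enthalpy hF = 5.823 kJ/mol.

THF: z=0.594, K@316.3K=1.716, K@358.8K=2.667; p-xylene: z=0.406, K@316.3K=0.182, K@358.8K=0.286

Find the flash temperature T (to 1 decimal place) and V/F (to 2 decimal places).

Adiabatic flash: solve Rachford–Rice at each trial T, then check hF = ψ·hV(T) + (1−ψ)·hL(T).
  T = 316.3 K: K = (1.716, 0.182), RR gives ψ = 0.159, H_out = 4.217 kJ/mol
  T = 358.8 K: K = (2.667, 0.286), RR gives ψ = 0.588, H_out = 20.464 kJ/mol
  T = 337.6 K: K = (2.170, 0.232), RR gives ψ = 0.426, H_out = 13.864 kJ/mol
  T = 327.0 K: K = (1.938, 0.206), RR gives ψ = 0.316, H_out = 9.701 kJ/mol
  T = 321.6 K: K = (1.825, 0.194), RR gives ψ = 0.244, H_out = 7.154 kJ/mol
  T = 319.0 K: K = (1.771, 0.188), RR gives ψ = 0.205, H_out = 5.778 kJ/mol
  T = 320.3 K: K = (1.798, 0.191), RR gives ψ = 0.225, H_out = 6.480 kJ/mol
Linear interpolation between T = 319.0 (H_out = 5.778) and T = 320.3 (H_out = 6.480) on hF = 5.823 gives T ≈ 319.1 K, at which ψ = 0.21.

T = 319.1 K, V/F = 0.21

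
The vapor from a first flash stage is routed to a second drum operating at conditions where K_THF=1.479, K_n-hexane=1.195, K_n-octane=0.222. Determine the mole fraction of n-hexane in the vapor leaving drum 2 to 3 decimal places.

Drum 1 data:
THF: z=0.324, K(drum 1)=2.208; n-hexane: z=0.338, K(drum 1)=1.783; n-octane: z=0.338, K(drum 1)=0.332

y_n-hexane (drum 2) = 0.441

Drum 1:
Rachford–Rice: g(ψ₁) = Σ zᵢ(Kᵢ−1)/(1+ψ₁(Kᵢ−1)) = 0.
Feasibility: ΣzᵢKᵢ = 1.430, Σzᵢ/Kᵢ = 1.354 — both > 1, two phases present.
Newton–Raphson from ψ₁ = 0.5:
  ψ₁ = 0.500: g = 0.0952, g' = -0.631 → ψ₁ = 0.651
  ψ₁ = 0.651: g = -0.0051, g' = -0.711 → ψ₁ = 0.644
Converged at ψ₁ = 0.644.
Drum-1 compositions:
  THF: x = 0.182, y = 0.402
  n-hexane: x = 0.225, y = 0.401
  n-octane: x = 0.593, y = 0.197
Drum-2 feed = drum-1 vapor: z₂ = (0.4024, 0.4007, 0.1969).
Drum 2:
Rachford–Rice: g(ψ₂) = Σ zᵢ(Kᵢ−1)/(1+ψ₂(Kᵢ−1)) = 0.
Check two-phase: ΣzᵢKᵢ = 1.118 > 1 and Σzᵢ/Kᵢ = 1.494 > 1, so g(0) = 0.118 > 0 and g(1) = -0.494 < 0.
Newton–Raphson from ψ₂ = 0.5:
  ψ₂ = 0.500: g = -0.0240, g' = -0.392 → ψ₂ = 0.439
  ψ₂ = 0.439: g = -0.0013, g' = -0.351 → ψ₂ = 0.435
Converged at ψ₂ = 0.435.
  THF: x = 0.333, y = 0.493
  n-hexane: x = 0.369, y = 0.441
  n-octane: x = 0.298, y = 0.066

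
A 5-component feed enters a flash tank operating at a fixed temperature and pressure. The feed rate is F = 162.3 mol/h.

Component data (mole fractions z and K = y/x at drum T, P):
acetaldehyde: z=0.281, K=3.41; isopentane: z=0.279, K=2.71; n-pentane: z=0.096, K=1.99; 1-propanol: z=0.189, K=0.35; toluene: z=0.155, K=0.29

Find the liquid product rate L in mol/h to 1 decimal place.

Newton–Raphson from V/F = 0.58:
  V/F = 0.580: g = 0.1980, g' = -0.959 → V/F = 0.786
  V/F = 0.786: g = -0.0098, g' = -1.108 → V/F = 0.778
Converged at V/F = 0.778.
Then V = V/F·F = 0.7776·162.3 = 126.2 mol/h and L = F − V = 36.1 mol/h.

L = 36.1 mol/h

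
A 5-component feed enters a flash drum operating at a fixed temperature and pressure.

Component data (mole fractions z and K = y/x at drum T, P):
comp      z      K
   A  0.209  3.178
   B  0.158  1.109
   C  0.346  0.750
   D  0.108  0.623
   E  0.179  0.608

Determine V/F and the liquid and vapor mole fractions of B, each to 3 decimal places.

Rachford–Rice: g(V/F) = Σ zᵢ(Kᵢ−1)/(1+V/F(Kᵢ−1)) = 0.
Check two-phase: ΣzᵢKᵢ = 1.275 > 1 and Σzᵢ/Kᵢ = 1.137 > 1, so g(0) = 0.275 > 0 and g(1) = -0.137 < 0.
Newton–Raphson from V/F = 0.5:
  V/F = 0.500: g = -0.0021, g' = -0.323 → V/F = 0.494
Converged at V/F = 0.494.
Compositions from xᵢ = zᵢ/(1+V/F(Kᵢ−1)), yᵢ = Kᵢxᵢ:
  A: x = 0.101, y = 0.320
  B: x = 0.150, y = 0.166
  C: x = 0.395, y = 0.296
  D: x = 0.133, y = 0.083
  E: x = 0.222, y = 0.135

V/F = 0.494, x_B = 0.150, y_B = 0.166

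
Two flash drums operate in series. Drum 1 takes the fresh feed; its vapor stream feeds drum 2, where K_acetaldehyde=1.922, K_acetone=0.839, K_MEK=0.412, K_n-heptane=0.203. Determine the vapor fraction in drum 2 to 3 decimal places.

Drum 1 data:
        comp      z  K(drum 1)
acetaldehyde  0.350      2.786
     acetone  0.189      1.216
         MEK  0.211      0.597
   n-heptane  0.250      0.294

Drum 1:
Material balance + equilibrium reduce to Σ zᵢ(Kᵢ−1)/(1+ψ₁(Kᵢ−1)) = 0.
Check two-phase: ΣzᵢKᵢ = 1.404 > 1 and Σzᵢ/Kᵢ = 1.485 > 1, so g(0) = 0.404 > 0 and g(1) = -0.485 < 0.
Newton–Raphson from ψ₁ = 0.54:
  ψ₁ = 0.540: g = -0.0392, g' = -0.678 → ψ₁ = 0.482
Converged at ψ₁ = 0.482.
Drum-1 compositions:
  acetaldehyde: x = 0.188, y = 0.524
  acetone: x = 0.171, y = 0.208
  MEK: x = 0.262, y = 0.156
  n-heptane: x = 0.379, y = 0.111
Drum-2 feed = drum-1 vapor: z₂ = (0.5241, 0.2082, 0.1563, 0.1114).
Drum 2:
Rachford–Rice: g(ψ₂) = Σ zᵢ(Kᵢ−1)/(1+ψ₂(Kᵢ−1)) = 0.
Feasibility: ΣzᵢKᵢ = 1.269, Σzᵢ/Kᵢ = 1.449 — both > 1, two phases present.
Newton–Raphson from ψ₂ = 0.43:
  ψ₂ = 0.430: g = 0.0520, g' = -0.495 → ψ₂ = 0.535
  ψ₂ = 0.535: g = -0.0019, g' = -0.536 → ψ₂ = 0.531
Converged at ψ₂ = 0.531.
  acetaldehyde: x = 0.352, y = 0.676
  acetone: x = 0.228, y = 0.191
  MEK: x = 0.227, y = 0.094
  n-heptane: x = 0.193, y = 0.039

V/F (drum 2) = 0.531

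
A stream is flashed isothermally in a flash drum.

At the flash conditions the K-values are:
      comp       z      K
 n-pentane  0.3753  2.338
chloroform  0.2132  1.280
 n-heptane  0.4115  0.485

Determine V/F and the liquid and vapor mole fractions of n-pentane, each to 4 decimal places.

V/F = 0.6511, x_n-pentane = 0.2006, y_n-pentane = 0.4689

Material balance + equilibrium reduce to Σ zᵢ(Kᵢ−1)/(1+V/F(Kᵢ−1)) = 0.
Check two-phase: ΣzᵢKᵢ = 1.3499 > 1 and Σzᵢ/Kᵢ = 1.1755 > 1, so g(0) = 0.3499 > 0 and g(1) = -0.1755 < 0.
Iterate (Newton) starting at V/F = 0.67:
  V/F = 0.6700: g = -0.00852, g' = -0.4531 → V/F = 0.6512
  V/F = 0.6512: g = -0.00002, g' = -0.4509 → V/F = 0.6511
Converged at V/F = 0.6511.
Compositions from xᵢ = zᵢ/(1+V/F(Kᵢ−1)), yᵢ = Kᵢxᵢ:
  n-pentane: x = 0.2006, y = 0.4689
  chloroform: x = 0.1803, y = 0.2308
  n-heptane: x = 0.6191, y = 0.3003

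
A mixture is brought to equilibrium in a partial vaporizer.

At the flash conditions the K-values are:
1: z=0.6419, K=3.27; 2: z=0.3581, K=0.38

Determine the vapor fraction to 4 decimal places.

Material balance + equilibrium reduce to Σ zᵢ(Kᵢ−1)/(1+ψ(Kᵢ−1)) = 0.
Check two-phase: ΣzᵢKᵢ = 2.2351 > 1 and Σzᵢ/Kᵢ = 1.1387 > 1, so g(0) = 1.2351 > 0 and g(1) = -0.1387 < 0.
Newton–Raphson from ψ = 0.5:
  ψ = 0.5000: g = 0.36072, g' = -1.0148 → ψ = 0.8555
  ψ = 0.8555: g = 0.02252, g' = -1.0064 → ψ = 0.8778
  ψ = 0.8778: g = -0.00028, g' = -1.0321 → ψ = 0.8776
Converged at ψ = 0.8776.

ψ = 0.8776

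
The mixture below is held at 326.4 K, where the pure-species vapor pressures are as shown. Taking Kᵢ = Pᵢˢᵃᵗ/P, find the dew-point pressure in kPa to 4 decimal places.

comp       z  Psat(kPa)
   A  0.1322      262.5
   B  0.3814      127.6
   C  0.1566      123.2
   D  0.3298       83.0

Pdew = 114.4526 kPa

At the dew point ψ → 1, so Σzᵢ/Kᵢ = 1 with Kᵢ = Pᵢˢᵃᵗ/P ⇒ 1/P = Σzᵢ/Pᵢˢᵃᵗ.
1/P = 0.1322/262.5 + 0.3814/127.6 + 0.1566/123.2 + 0.3298/83.0 = 0.0087372 ⇒ P = 114.4526 kPa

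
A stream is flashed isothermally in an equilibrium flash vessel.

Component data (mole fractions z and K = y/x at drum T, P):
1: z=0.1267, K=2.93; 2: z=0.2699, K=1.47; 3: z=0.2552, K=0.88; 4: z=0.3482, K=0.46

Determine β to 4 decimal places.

β = 0.3261

Iterate (Newton) starting at β = 0.32:
  β = 0.3200: g = 0.00228, g' = -0.3778 → β = 0.3260
  β = 0.3260: g = 0.00000, g' = -0.3762 → β = 0.3261
Converged at β = 0.3261.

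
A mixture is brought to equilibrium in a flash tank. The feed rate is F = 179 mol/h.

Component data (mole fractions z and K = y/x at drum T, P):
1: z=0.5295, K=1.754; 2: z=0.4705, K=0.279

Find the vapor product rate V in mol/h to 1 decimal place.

Material balance + equilibrium reduce to Σ zᵢ(Kᵢ−1)/(1+ψ(Kᵢ−1)) = 0.
Check two-phase: ΣzᵢKᵢ = 1.0600 > 1 and Σzᵢ/Kᵢ = 1.9883 > 1, so g(0) = 0.0600 > 0 and g(1) = -0.9883 < 0.
Binary case is linear: z₁(K₁−1)(1+ψ(K₂−1)) + z₂(K₂−1)(1+ψ(K₁−1)) = 0
⇒ ψ = [z₁(K₁−1)+z₂(K₂−1)] / [−(K₁−1)(K₂−1)] = 0.06001/0.54363 = 0.1104
Then V = ψ·F = 0.1104·179 = 19.8 mol/h and L = F − V = 159.2 mol/h.

V = 19.8 mol/h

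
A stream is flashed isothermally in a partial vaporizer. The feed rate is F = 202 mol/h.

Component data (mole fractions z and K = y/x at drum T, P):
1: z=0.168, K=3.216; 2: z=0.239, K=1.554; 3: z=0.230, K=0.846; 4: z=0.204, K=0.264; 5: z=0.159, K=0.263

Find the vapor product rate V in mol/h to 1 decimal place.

Rachford–Rice: g(V/F) = Σ zᵢ(Kᵢ−1)/(1+V/F(Kᵢ−1)) = 0.
g(0) = ΣzᵢKᵢ − 1 = 0.202 and g(1) = 1 − Σzᵢ/Kᵢ = -0.855, so a root lies in (0, 1).
Iterate (Newton) starting at V/F = 0.5:
  V/F = 0.500: g = -0.1812, g' = -0.730 → V/F = 0.252
  V/F = 0.252: g = -0.0099, g' = -0.699 → V/F = 0.238
Converged at V/F = 0.238.
Then V = V/F·F = 0.2377·202 = 48.0 mol/h and L = F − V = 154.0 mol/h.

V = 48.0 mol/h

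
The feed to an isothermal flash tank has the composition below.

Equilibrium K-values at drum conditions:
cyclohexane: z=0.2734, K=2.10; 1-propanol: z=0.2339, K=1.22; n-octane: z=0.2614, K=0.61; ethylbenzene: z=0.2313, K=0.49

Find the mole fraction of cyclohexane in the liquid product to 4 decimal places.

Material balance + equilibrium reduce to Σ zᵢ(Kᵢ−1)/(1+ψ(Kᵢ−1)) = 0.
Check two-phase: ΣzᵢKᵢ = 1.1323 > 1 and Σzᵢ/Kᵢ = 1.2225 > 1, so g(0) = 0.1323 > 0 and g(1) = -0.2225 < 0.
Newton–Raphson from ψ = 0.5:
  ψ = 0.5000: g = -0.04460, g' = -0.3166 → ψ = 0.3592
  ψ = 0.3592: g = 0.00030, g' = -0.3236 → ψ = 0.3601
Converged at ψ = 0.3601.
Compositions from xᵢ = zᵢ/(1+ψ(Kᵢ−1)), yᵢ = Kᵢxᵢ:
  cyclohexane: x = 0.1958, y = 0.4113
  1-propanol: x = 0.2167, y = 0.2644
  n-octane: x = 0.3041, y = 0.1855
  ethylbenzene: x = 0.2833, y = 0.1388

x_cyclohexane = 0.1958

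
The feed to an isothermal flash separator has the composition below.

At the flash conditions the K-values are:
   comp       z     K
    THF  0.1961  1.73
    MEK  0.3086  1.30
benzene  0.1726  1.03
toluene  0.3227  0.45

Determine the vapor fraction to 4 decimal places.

ψ = 0.2783

Rachford–Rice: g(ψ) = Σ zᵢ(Kᵢ−1)/(1+ψ(Kᵢ−1)) = 0.
Check two-phase: ΣzᵢKᵢ = 1.0634 > 1 and Σzᵢ/Kᵢ = 1.2354 > 1, so g(0) = 0.0634 > 0 and g(1) = -0.2354 < 0.
Newton–Raphson from ψ = 0.5:
  ψ = 0.5000: g = -0.05433, g' = -0.2630 → ψ = 0.2934
  ψ = 0.2934: g = -0.00351, g' = -0.2333 → ψ = 0.2783
Converged at ψ = 0.2783.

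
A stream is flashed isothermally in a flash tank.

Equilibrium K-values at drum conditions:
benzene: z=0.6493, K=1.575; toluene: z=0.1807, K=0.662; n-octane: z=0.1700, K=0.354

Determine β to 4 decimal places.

Let β = V/F and solve Σ zᵢ(Kᵢ−1)/(1+β(Kᵢ−1)) = 0.
g(0) = ΣzᵢKᵢ − 1 = 0.2025 and g(1) = 1 − Σzᵢ/Kᵢ = -0.1654, so a root lies in (0, 1).
Newton iteration, β⁰ = 0.53:
  β = 0.5300: g = 0.04474, g' = -0.3208 → β = 0.6695
  β = 0.6695: g = -0.00287, g' = -0.3667 → β = 0.6616
Converged at β = 0.6616.

β = 0.6616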